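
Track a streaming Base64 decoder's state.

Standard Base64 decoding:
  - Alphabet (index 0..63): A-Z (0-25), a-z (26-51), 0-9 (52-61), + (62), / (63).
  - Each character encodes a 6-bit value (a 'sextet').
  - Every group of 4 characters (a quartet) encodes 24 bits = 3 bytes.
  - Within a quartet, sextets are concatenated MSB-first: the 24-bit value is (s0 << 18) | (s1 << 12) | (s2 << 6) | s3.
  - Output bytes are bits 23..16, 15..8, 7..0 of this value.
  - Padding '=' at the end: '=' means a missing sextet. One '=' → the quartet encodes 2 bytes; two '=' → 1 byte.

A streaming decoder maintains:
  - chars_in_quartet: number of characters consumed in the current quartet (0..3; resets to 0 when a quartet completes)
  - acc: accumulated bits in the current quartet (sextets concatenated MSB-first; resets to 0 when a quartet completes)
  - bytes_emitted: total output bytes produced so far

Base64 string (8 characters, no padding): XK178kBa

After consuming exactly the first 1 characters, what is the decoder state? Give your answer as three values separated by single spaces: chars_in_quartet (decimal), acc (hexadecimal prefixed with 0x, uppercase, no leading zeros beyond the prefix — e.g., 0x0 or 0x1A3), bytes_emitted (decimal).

Answer: 1 0x17 0

Derivation:
After char 0 ('X'=23): chars_in_quartet=1 acc=0x17 bytes_emitted=0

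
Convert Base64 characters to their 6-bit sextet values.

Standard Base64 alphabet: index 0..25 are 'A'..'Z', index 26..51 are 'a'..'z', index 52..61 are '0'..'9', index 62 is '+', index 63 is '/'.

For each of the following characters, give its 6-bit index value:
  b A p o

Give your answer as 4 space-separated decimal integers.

'b': a..z range, 26 + ord('b') − ord('a') = 27
'A': A..Z range, ord('A') − ord('A') = 0
'p': a..z range, 26 + ord('p') − ord('a') = 41
'o': a..z range, 26 + ord('o') − ord('a') = 40

Answer: 27 0 41 40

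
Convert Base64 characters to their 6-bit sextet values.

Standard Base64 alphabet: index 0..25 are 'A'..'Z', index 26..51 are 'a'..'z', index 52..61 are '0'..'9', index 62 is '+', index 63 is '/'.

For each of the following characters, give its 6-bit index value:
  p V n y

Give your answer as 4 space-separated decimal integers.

Answer: 41 21 39 50

Derivation:
'p': a..z range, 26 + ord('p') − ord('a') = 41
'V': A..Z range, ord('V') − ord('A') = 21
'n': a..z range, 26 + ord('n') − ord('a') = 39
'y': a..z range, 26 + ord('y') − ord('a') = 50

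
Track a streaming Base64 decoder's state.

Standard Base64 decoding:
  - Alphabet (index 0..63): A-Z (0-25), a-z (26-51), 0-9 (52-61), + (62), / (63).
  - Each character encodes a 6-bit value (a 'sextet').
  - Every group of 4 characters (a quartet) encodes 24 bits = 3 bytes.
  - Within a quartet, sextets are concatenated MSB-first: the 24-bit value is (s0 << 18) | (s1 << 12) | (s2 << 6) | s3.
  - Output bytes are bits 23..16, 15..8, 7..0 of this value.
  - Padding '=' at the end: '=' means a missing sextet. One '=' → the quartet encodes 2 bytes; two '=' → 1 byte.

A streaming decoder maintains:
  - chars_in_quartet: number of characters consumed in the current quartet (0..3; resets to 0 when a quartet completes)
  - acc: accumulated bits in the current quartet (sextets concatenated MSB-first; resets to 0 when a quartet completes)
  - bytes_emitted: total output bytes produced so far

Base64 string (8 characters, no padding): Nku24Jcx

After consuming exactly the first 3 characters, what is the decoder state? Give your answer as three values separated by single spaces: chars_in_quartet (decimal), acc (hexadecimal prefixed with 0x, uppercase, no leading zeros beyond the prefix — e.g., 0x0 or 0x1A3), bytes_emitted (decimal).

After char 0 ('N'=13): chars_in_quartet=1 acc=0xD bytes_emitted=0
After char 1 ('k'=36): chars_in_quartet=2 acc=0x364 bytes_emitted=0
After char 2 ('u'=46): chars_in_quartet=3 acc=0xD92E bytes_emitted=0

Answer: 3 0xD92E 0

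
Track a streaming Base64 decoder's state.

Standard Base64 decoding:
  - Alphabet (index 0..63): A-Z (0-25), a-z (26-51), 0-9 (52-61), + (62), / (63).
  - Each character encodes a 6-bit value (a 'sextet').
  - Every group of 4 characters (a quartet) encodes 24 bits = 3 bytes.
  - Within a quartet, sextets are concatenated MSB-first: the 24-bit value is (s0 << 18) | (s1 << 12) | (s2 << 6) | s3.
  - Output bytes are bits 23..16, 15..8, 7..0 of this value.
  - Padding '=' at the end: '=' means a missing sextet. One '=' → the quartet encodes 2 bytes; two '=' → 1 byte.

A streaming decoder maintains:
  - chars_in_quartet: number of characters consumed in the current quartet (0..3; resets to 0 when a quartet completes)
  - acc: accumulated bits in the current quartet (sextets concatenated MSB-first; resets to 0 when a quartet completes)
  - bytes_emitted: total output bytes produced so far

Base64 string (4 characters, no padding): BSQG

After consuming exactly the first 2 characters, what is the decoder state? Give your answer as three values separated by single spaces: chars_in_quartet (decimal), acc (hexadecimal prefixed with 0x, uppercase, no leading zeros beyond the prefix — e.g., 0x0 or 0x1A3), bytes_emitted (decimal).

Answer: 2 0x52 0

Derivation:
After char 0 ('B'=1): chars_in_quartet=1 acc=0x1 bytes_emitted=0
After char 1 ('S'=18): chars_in_quartet=2 acc=0x52 bytes_emitted=0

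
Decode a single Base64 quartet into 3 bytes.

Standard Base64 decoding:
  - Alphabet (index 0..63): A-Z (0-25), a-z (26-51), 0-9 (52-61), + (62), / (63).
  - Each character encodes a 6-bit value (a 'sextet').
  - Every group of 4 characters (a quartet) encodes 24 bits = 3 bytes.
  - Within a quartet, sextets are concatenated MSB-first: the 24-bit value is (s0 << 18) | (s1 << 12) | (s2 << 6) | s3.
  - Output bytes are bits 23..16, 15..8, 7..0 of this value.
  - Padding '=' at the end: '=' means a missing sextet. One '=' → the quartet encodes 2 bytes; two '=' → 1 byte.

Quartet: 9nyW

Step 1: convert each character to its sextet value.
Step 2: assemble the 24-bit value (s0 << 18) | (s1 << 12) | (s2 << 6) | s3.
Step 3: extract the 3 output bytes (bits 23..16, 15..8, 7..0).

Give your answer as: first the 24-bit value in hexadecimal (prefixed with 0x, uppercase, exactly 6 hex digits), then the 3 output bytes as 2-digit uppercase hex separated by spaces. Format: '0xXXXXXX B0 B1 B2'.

Sextets: 9=61, n=39, y=50, W=22
24-bit: (61<<18) | (39<<12) | (50<<6) | 22
      = 0xF40000 | 0x027000 | 0x000C80 | 0x000016
      = 0xF67C96
Bytes: (v>>16)&0xFF=F6, (v>>8)&0xFF=7C, v&0xFF=96

Answer: 0xF67C96 F6 7C 96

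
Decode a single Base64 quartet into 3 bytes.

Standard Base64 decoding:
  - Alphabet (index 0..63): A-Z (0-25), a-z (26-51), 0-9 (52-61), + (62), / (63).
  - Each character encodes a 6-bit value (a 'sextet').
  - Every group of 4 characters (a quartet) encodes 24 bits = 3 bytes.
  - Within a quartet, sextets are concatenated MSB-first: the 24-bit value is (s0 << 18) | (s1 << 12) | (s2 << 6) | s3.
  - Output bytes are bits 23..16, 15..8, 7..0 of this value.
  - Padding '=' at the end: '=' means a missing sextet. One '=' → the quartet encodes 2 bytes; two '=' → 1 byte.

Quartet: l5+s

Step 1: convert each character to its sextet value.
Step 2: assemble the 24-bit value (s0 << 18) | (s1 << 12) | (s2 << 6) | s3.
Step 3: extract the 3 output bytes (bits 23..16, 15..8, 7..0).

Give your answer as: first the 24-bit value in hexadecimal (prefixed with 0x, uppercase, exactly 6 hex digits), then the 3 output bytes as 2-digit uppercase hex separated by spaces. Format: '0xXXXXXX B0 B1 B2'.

Answer: 0x979FAC 97 9F AC

Derivation:
Sextets: l=37, 5=57, +=62, s=44
24-bit: (37<<18) | (57<<12) | (62<<6) | 44
      = 0x940000 | 0x039000 | 0x000F80 | 0x00002C
      = 0x979FAC
Bytes: (v>>16)&0xFF=97, (v>>8)&0xFF=9F, v&0xFF=AC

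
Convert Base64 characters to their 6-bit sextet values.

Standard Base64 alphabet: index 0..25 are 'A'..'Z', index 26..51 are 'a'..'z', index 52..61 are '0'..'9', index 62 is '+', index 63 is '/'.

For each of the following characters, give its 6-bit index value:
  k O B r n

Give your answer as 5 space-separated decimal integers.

Answer: 36 14 1 43 39

Derivation:
'k': a..z range, 26 + ord('k') − ord('a') = 36
'O': A..Z range, ord('O') − ord('A') = 14
'B': A..Z range, ord('B') − ord('A') = 1
'r': a..z range, 26 + ord('r') − ord('a') = 43
'n': a..z range, 26 + ord('n') − ord('a') = 39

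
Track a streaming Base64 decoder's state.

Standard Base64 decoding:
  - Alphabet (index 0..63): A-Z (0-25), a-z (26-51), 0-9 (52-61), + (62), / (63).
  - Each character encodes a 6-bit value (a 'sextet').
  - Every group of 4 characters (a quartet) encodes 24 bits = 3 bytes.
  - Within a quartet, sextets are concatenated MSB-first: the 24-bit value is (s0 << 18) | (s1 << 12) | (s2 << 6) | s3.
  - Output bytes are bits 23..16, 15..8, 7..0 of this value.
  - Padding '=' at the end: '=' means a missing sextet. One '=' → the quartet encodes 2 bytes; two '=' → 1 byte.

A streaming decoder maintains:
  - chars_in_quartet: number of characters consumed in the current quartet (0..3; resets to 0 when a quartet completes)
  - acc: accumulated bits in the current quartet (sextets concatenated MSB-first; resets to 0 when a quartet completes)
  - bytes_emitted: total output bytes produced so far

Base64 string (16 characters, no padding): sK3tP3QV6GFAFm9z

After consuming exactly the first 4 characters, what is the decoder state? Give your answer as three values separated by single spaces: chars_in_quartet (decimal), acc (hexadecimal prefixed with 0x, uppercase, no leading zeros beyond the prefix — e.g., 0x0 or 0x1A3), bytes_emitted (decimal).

Answer: 0 0x0 3

Derivation:
After char 0 ('s'=44): chars_in_quartet=1 acc=0x2C bytes_emitted=0
After char 1 ('K'=10): chars_in_quartet=2 acc=0xB0A bytes_emitted=0
After char 2 ('3'=55): chars_in_quartet=3 acc=0x2C2B7 bytes_emitted=0
After char 3 ('t'=45): chars_in_quartet=4 acc=0xB0ADED -> emit B0 AD ED, reset; bytes_emitted=3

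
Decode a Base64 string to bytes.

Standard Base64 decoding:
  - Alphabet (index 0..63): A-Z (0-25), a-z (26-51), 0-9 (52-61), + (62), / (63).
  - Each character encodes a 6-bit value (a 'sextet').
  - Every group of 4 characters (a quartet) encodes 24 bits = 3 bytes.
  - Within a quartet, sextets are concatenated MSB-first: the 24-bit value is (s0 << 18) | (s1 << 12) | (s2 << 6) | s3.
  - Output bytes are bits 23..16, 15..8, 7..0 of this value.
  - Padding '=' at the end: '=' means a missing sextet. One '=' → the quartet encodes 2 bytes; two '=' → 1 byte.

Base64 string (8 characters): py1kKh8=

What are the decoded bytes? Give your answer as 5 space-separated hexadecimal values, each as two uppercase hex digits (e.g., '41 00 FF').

After char 0 ('p'=41): chars_in_quartet=1 acc=0x29 bytes_emitted=0
After char 1 ('y'=50): chars_in_quartet=2 acc=0xA72 bytes_emitted=0
After char 2 ('1'=53): chars_in_quartet=3 acc=0x29CB5 bytes_emitted=0
After char 3 ('k'=36): chars_in_quartet=4 acc=0xA72D64 -> emit A7 2D 64, reset; bytes_emitted=3
After char 4 ('K'=10): chars_in_quartet=1 acc=0xA bytes_emitted=3
After char 5 ('h'=33): chars_in_quartet=2 acc=0x2A1 bytes_emitted=3
After char 6 ('8'=60): chars_in_quartet=3 acc=0xA87C bytes_emitted=3
Padding '=': partial quartet acc=0xA87C -> emit 2A 1F; bytes_emitted=5

Answer: A7 2D 64 2A 1F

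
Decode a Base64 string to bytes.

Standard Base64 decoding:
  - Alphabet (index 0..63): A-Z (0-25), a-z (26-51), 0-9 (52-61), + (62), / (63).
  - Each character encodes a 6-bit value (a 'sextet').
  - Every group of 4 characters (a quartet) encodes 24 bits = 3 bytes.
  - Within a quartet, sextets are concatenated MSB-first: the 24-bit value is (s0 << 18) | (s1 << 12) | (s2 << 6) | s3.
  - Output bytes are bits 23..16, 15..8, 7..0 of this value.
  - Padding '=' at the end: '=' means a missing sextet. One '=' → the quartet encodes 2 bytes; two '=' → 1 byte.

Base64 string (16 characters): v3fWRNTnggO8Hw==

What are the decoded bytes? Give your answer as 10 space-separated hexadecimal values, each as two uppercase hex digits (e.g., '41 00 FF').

After char 0 ('v'=47): chars_in_quartet=1 acc=0x2F bytes_emitted=0
After char 1 ('3'=55): chars_in_quartet=2 acc=0xBF7 bytes_emitted=0
After char 2 ('f'=31): chars_in_quartet=3 acc=0x2FDDF bytes_emitted=0
After char 3 ('W'=22): chars_in_quartet=4 acc=0xBF77D6 -> emit BF 77 D6, reset; bytes_emitted=3
After char 4 ('R'=17): chars_in_quartet=1 acc=0x11 bytes_emitted=3
After char 5 ('N'=13): chars_in_quartet=2 acc=0x44D bytes_emitted=3
After char 6 ('T'=19): chars_in_quartet=3 acc=0x11353 bytes_emitted=3
After char 7 ('n'=39): chars_in_quartet=4 acc=0x44D4E7 -> emit 44 D4 E7, reset; bytes_emitted=6
After char 8 ('g'=32): chars_in_quartet=1 acc=0x20 bytes_emitted=6
After char 9 ('g'=32): chars_in_quartet=2 acc=0x820 bytes_emitted=6
After char 10 ('O'=14): chars_in_quartet=3 acc=0x2080E bytes_emitted=6
After char 11 ('8'=60): chars_in_quartet=4 acc=0x8203BC -> emit 82 03 BC, reset; bytes_emitted=9
After char 12 ('H'=7): chars_in_quartet=1 acc=0x7 bytes_emitted=9
After char 13 ('w'=48): chars_in_quartet=2 acc=0x1F0 bytes_emitted=9
Padding '==': partial quartet acc=0x1F0 -> emit 1F; bytes_emitted=10

Answer: BF 77 D6 44 D4 E7 82 03 BC 1F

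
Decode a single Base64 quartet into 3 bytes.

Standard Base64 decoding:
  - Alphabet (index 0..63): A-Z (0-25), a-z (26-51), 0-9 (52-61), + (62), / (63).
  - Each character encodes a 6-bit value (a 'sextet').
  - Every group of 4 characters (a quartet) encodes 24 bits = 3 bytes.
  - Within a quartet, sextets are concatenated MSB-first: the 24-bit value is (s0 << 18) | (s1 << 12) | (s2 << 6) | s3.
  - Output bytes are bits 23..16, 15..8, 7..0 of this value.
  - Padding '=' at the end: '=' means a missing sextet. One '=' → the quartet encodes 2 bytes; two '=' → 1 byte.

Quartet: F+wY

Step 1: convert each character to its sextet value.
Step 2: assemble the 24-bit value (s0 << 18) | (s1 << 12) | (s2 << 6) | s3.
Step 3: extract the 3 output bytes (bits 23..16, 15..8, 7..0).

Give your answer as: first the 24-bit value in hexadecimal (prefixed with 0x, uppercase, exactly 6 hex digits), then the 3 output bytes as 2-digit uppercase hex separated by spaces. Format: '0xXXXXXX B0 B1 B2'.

Sextets: F=5, +=62, w=48, Y=24
24-bit: (5<<18) | (62<<12) | (48<<6) | 24
      = 0x140000 | 0x03E000 | 0x000C00 | 0x000018
      = 0x17EC18
Bytes: (v>>16)&0xFF=17, (v>>8)&0xFF=EC, v&0xFF=18

Answer: 0x17EC18 17 EC 18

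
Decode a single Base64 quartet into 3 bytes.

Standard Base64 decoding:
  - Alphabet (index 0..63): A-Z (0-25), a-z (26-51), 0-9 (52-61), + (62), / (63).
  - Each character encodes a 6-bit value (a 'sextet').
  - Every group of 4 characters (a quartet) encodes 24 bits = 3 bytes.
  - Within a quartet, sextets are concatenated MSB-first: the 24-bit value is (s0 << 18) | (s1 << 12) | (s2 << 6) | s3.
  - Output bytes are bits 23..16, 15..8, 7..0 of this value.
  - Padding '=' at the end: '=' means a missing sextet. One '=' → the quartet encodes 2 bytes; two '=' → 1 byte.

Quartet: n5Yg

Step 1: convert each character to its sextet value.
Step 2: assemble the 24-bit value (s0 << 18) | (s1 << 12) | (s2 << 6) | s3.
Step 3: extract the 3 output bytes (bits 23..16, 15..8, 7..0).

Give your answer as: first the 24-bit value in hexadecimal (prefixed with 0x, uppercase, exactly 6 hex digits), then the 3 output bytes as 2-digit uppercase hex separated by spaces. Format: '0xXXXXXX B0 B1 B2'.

Sextets: n=39, 5=57, Y=24, g=32
24-bit: (39<<18) | (57<<12) | (24<<6) | 32
      = 0x9C0000 | 0x039000 | 0x000600 | 0x000020
      = 0x9F9620
Bytes: (v>>16)&0xFF=9F, (v>>8)&0xFF=96, v&0xFF=20

Answer: 0x9F9620 9F 96 20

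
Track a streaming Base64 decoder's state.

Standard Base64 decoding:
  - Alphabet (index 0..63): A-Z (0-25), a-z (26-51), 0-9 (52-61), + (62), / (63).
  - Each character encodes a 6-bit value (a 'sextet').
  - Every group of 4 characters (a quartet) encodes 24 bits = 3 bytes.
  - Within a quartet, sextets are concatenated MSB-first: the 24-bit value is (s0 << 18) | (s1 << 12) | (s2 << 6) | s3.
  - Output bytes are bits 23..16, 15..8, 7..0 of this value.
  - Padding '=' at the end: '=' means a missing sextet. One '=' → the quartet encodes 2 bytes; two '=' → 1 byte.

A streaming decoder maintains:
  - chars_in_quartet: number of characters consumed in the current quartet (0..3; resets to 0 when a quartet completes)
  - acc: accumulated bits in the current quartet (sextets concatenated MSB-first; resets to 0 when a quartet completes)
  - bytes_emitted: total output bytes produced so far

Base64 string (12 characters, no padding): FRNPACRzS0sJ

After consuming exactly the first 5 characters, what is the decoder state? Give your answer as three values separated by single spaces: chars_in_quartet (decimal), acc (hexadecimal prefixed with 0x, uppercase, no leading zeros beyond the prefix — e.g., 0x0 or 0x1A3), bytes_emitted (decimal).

After char 0 ('F'=5): chars_in_quartet=1 acc=0x5 bytes_emitted=0
After char 1 ('R'=17): chars_in_quartet=2 acc=0x151 bytes_emitted=0
After char 2 ('N'=13): chars_in_quartet=3 acc=0x544D bytes_emitted=0
After char 3 ('P'=15): chars_in_quartet=4 acc=0x15134F -> emit 15 13 4F, reset; bytes_emitted=3
After char 4 ('A'=0): chars_in_quartet=1 acc=0x0 bytes_emitted=3

Answer: 1 0x0 3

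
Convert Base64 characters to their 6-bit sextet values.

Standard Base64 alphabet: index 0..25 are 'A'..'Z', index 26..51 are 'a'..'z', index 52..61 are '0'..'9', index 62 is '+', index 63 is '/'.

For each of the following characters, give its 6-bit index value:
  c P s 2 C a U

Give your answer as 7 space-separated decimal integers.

Answer: 28 15 44 54 2 26 20

Derivation:
'c': a..z range, 26 + ord('c') − ord('a') = 28
'P': A..Z range, ord('P') − ord('A') = 15
's': a..z range, 26 + ord('s') − ord('a') = 44
'2': 0..9 range, 52 + ord('2') − ord('0') = 54
'C': A..Z range, ord('C') − ord('A') = 2
'a': a..z range, 26 + ord('a') − ord('a') = 26
'U': A..Z range, ord('U') − ord('A') = 20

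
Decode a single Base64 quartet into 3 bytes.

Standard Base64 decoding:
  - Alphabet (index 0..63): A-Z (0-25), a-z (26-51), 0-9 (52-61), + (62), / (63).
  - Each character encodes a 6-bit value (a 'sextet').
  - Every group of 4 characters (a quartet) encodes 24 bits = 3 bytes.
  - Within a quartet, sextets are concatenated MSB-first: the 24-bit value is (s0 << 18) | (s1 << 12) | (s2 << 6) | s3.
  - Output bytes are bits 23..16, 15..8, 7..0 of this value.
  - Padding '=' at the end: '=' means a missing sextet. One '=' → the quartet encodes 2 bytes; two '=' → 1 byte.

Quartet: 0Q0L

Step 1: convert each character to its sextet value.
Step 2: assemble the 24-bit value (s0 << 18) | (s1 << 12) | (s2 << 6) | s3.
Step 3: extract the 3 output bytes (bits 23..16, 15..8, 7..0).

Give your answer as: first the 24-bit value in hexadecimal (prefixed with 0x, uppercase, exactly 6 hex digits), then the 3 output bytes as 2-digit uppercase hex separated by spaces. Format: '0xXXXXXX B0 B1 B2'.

Sextets: 0=52, Q=16, 0=52, L=11
24-bit: (52<<18) | (16<<12) | (52<<6) | 11
      = 0xD00000 | 0x010000 | 0x000D00 | 0x00000B
      = 0xD10D0B
Bytes: (v>>16)&0xFF=D1, (v>>8)&0xFF=0D, v&0xFF=0B

Answer: 0xD10D0B D1 0D 0B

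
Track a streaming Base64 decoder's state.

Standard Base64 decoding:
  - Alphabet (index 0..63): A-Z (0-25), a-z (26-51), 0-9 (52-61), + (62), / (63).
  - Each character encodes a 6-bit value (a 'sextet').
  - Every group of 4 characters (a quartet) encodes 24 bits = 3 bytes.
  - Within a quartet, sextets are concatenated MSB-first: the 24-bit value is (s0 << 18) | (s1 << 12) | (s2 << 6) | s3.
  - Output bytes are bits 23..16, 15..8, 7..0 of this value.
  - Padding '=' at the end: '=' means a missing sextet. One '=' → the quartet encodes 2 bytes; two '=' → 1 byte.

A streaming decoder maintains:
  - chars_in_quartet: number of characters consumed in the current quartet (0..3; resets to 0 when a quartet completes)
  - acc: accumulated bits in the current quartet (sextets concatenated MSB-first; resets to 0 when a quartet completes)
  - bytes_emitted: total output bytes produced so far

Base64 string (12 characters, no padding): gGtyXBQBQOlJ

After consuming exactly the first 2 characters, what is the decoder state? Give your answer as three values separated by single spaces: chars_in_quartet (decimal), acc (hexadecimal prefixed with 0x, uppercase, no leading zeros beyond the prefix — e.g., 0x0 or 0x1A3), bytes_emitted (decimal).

After char 0 ('g'=32): chars_in_quartet=1 acc=0x20 bytes_emitted=0
After char 1 ('G'=6): chars_in_quartet=2 acc=0x806 bytes_emitted=0

Answer: 2 0x806 0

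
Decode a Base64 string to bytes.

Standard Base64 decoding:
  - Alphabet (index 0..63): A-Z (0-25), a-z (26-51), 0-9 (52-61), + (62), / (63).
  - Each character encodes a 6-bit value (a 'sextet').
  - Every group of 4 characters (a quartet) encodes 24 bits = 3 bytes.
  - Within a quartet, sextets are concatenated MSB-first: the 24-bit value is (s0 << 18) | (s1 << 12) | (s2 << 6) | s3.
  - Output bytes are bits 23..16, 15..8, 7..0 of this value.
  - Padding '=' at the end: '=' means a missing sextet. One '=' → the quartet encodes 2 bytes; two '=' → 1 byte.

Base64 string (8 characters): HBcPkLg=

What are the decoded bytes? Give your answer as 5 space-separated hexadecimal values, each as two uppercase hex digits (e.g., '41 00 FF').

After char 0 ('H'=7): chars_in_quartet=1 acc=0x7 bytes_emitted=0
After char 1 ('B'=1): chars_in_quartet=2 acc=0x1C1 bytes_emitted=0
After char 2 ('c'=28): chars_in_quartet=3 acc=0x705C bytes_emitted=0
After char 3 ('P'=15): chars_in_quartet=4 acc=0x1C170F -> emit 1C 17 0F, reset; bytes_emitted=3
After char 4 ('k'=36): chars_in_quartet=1 acc=0x24 bytes_emitted=3
After char 5 ('L'=11): chars_in_quartet=2 acc=0x90B bytes_emitted=3
After char 6 ('g'=32): chars_in_quartet=3 acc=0x242E0 bytes_emitted=3
Padding '=': partial quartet acc=0x242E0 -> emit 90 B8; bytes_emitted=5

Answer: 1C 17 0F 90 B8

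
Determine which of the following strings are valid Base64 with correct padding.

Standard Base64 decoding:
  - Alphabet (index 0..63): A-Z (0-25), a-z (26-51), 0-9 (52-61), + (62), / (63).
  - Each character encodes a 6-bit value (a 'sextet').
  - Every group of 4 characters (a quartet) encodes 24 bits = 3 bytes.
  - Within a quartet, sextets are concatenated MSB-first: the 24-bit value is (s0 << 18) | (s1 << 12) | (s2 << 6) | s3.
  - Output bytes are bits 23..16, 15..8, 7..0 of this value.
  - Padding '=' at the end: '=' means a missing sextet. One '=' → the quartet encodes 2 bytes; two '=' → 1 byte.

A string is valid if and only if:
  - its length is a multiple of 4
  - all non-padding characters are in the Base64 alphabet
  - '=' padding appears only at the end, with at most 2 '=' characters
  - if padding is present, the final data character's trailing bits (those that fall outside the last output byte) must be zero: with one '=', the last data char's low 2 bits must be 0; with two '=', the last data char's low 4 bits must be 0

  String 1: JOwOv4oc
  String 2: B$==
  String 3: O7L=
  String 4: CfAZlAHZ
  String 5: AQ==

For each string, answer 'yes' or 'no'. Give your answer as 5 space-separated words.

String 1: 'JOwOv4oc' → valid
String 2: 'B$==' → invalid (bad char(s): ['$'])
String 3: 'O7L=' → invalid (bad trailing bits)
String 4: 'CfAZlAHZ' → valid
String 5: 'AQ==' → valid

Answer: yes no no yes yes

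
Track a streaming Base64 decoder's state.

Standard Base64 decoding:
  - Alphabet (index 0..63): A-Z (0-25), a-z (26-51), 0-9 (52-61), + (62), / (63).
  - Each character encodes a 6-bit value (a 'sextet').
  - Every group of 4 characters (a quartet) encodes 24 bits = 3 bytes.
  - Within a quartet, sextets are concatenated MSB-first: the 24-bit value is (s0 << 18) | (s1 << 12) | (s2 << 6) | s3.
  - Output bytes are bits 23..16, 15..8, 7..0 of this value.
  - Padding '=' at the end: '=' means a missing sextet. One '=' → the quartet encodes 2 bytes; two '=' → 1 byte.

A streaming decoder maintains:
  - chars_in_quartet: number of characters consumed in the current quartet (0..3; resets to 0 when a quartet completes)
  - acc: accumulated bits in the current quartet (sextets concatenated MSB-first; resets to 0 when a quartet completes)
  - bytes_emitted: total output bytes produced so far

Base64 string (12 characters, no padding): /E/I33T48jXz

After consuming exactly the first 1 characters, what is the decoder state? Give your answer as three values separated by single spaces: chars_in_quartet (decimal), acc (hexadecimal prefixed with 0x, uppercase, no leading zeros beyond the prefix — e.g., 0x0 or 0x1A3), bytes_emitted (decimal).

After char 0 ('/'=63): chars_in_quartet=1 acc=0x3F bytes_emitted=0

Answer: 1 0x3F 0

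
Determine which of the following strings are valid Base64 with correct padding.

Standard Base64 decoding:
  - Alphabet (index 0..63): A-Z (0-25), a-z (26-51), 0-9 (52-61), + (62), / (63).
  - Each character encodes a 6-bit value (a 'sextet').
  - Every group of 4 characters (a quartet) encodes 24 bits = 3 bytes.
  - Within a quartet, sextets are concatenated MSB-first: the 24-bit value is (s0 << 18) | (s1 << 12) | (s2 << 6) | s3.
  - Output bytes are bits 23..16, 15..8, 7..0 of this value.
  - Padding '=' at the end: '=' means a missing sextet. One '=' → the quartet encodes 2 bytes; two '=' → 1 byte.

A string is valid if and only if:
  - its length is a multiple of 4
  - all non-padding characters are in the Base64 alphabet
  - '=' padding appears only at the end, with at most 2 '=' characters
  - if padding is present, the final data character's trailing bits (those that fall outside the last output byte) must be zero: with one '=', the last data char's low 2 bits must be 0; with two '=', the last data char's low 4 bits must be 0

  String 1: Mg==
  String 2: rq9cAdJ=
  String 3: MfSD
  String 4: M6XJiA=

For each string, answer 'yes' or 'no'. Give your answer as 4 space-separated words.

Answer: yes no yes no

Derivation:
String 1: 'Mg==' → valid
String 2: 'rq9cAdJ=' → invalid (bad trailing bits)
String 3: 'MfSD' → valid
String 4: 'M6XJiA=' → invalid (len=7 not mult of 4)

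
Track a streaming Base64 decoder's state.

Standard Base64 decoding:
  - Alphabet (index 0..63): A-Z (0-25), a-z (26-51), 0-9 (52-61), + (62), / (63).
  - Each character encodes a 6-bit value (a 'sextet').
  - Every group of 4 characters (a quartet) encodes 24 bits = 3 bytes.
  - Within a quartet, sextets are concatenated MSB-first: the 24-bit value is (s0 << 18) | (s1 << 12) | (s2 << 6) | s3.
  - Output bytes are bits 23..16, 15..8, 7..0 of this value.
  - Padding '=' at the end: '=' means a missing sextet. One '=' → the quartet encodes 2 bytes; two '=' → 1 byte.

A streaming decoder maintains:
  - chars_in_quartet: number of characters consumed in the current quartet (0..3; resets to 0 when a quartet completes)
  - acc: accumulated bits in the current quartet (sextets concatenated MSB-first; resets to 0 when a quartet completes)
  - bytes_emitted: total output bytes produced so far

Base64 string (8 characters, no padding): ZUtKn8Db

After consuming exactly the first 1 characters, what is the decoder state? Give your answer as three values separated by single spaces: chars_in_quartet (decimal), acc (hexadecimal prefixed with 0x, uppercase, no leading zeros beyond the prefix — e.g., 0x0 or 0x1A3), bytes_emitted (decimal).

After char 0 ('Z'=25): chars_in_quartet=1 acc=0x19 bytes_emitted=0

Answer: 1 0x19 0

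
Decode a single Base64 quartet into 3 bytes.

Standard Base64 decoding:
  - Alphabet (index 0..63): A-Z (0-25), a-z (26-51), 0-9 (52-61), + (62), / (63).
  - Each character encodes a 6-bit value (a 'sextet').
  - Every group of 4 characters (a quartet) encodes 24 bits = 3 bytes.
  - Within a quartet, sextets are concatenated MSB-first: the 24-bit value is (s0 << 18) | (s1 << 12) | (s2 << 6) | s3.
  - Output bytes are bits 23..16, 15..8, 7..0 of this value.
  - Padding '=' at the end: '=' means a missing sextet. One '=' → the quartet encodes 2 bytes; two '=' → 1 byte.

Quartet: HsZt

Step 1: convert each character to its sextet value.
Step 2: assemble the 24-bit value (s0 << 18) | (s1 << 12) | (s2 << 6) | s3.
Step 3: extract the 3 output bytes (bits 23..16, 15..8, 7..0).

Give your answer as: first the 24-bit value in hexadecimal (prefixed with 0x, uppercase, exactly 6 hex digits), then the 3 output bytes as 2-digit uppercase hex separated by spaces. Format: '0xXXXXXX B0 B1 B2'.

Sextets: H=7, s=44, Z=25, t=45
24-bit: (7<<18) | (44<<12) | (25<<6) | 45
      = 0x1C0000 | 0x02C000 | 0x000640 | 0x00002D
      = 0x1EC66D
Bytes: (v>>16)&0xFF=1E, (v>>8)&0xFF=C6, v&0xFF=6D

Answer: 0x1EC66D 1E C6 6D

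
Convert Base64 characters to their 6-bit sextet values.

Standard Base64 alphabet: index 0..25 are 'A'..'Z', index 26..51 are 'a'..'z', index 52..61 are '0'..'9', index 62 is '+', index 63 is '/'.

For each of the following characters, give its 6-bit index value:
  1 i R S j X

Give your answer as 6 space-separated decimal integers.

'1': 0..9 range, 52 + ord('1') − ord('0') = 53
'i': a..z range, 26 + ord('i') − ord('a') = 34
'R': A..Z range, ord('R') − ord('A') = 17
'S': A..Z range, ord('S') − ord('A') = 18
'j': a..z range, 26 + ord('j') − ord('a') = 35
'X': A..Z range, ord('X') − ord('A') = 23

Answer: 53 34 17 18 35 23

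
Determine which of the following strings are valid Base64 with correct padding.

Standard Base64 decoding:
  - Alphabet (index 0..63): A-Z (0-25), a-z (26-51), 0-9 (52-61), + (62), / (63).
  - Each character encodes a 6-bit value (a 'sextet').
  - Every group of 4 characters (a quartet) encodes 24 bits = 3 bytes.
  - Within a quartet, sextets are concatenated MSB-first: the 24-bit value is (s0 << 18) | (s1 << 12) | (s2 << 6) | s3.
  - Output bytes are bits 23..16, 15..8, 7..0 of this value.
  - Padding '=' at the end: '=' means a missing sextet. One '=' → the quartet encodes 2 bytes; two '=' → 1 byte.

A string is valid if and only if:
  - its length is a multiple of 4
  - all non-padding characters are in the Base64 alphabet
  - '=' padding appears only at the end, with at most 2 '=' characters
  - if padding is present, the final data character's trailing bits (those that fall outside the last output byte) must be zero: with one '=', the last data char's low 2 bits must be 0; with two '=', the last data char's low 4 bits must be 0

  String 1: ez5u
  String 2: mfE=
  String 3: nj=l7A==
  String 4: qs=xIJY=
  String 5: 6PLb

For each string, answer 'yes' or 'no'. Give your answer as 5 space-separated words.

String 1: 'ez5u' → valid
String 2: 'mfE=' → valid
String 3: 'nj=l7A==' → invalid (bad char(s): ['=']; '=' in middle)
String 4: 'qs=xIJY=' → invalid (bad char(s): ['=']; '=' in middle)
String 5: '6PLb' → valid

Answer: yes yes no no yes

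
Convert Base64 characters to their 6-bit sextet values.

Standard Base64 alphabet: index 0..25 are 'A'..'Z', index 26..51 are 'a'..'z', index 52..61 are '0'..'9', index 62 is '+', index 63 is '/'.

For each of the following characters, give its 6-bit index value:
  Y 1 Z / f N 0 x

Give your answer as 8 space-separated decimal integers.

Answer: 24 53 25 63 31 13 52 49

Derivation:
'Y': A..Z range, ord('Y') − ord('A') = 24
'1': 0..9 range, 52 + ord('1') − ord('0') = 53
'Z': A..Z range, ord('Z') − ord('A') = 25
'/': index 63
'f': a..z range, 26 + ord('f') − ord('a') = 31
'N': A..Z range, ord('N') − ord('A') = 13
'0': 0..9 range, 52 + ord('0') − ord('0') = 52
'x': a..z range, 26 + ord('x') − ord('a') = 49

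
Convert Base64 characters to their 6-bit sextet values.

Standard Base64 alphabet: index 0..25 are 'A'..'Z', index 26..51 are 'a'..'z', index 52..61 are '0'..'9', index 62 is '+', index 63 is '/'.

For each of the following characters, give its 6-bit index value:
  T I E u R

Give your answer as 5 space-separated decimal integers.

Answer: 19 8 4 46 17

Derivation:
'T': A..Z range, ord('T') − ord('A') = 19
'I': A..Z range, ord('I') − ord('A') = 8
'E': A..Z range, ord('E') − ord('A') = 4
'u': a..z range, 26 + ord('u') − ord('a') = 46
'R': A..Z range, ord('R') − ord('A') = 17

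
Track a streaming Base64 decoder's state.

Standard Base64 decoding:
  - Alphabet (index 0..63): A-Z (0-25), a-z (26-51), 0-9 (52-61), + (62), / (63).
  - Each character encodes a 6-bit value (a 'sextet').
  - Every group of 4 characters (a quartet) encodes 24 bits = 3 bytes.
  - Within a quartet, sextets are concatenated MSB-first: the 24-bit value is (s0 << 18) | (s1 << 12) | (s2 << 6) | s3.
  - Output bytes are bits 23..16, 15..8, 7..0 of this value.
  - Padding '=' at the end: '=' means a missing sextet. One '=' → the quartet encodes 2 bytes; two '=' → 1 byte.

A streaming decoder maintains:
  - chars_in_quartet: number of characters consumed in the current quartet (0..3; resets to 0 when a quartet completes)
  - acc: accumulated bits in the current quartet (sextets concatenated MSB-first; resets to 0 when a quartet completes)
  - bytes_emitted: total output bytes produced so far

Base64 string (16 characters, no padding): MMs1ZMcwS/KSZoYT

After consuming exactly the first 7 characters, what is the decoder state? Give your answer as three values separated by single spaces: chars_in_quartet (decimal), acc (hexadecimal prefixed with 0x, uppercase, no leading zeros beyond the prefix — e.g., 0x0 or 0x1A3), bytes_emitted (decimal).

Answer: 3 0x1931C 3

Derivation:
After char 0 ('M'=12): chars_in_quartet=1 acc=0xC bytes_emitted=0
After char 1 ('M'=12): chars_in_quartet=2 acc=0x30C bytes_emitted=0
After char 2 ('s'=44): chars_in_quartet=3 acc=0xC32C bytes_emitted=0
After char 3 ('1'=53): chars_in_quartet=4 acc=0x30CB35 -> emit 30 CB 35, reset; bytes_emitted=3
After char 4 ('Z'=25): chars_in_quartet=1 acc=0x19 bytes_emitted=3
After char 5 ('M'=12): chars_in_quartet=2 acc=0x64C bytes_emitted=3
After char 6 ('c'=28): chars_in_quartet=3 acc=0x1931C bytes_emitted=3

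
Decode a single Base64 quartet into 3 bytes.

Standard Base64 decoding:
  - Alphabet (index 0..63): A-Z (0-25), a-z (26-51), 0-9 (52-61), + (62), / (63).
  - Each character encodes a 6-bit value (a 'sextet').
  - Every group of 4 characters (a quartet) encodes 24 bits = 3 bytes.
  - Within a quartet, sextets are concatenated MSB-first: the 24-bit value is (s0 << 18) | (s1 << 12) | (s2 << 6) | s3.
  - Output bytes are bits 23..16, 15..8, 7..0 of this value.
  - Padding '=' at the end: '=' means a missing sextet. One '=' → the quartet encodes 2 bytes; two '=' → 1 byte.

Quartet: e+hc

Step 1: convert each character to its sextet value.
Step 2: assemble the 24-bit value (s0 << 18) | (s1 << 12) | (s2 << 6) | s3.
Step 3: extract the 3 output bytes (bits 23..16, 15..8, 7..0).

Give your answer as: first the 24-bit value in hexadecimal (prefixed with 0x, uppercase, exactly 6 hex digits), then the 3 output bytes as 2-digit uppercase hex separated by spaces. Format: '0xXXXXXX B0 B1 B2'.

Answer: 0x7BE85C 7B E8 5C

Derivation:
Sextets: e=30, +=62, h=33, c=28
24-bit: (30<<18) | (62<<12) | (33<<6) | 28
      = 0x780000 | 0x03E000 | 0x000840 | 0x00001C
      = 0x7BE85C
Bytes: (v>>16)&0xFF=7B, (v>>8)&0xFF=E8, v&0xFF=5C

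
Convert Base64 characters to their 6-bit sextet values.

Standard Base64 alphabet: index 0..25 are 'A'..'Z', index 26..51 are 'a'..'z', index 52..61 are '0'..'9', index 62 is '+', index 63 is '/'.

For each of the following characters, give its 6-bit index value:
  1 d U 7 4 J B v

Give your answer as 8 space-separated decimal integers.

Answer: 53 29 20 59 56 9 1 47

Derivation:
'1': 0..9 range, 52 + ord('1') − ord('0') = 53
'd': a..z range, 26 + ord('d') − ord('a') = 29
'U': A..Z range, ord('U') − ord('A') = 20
'7': 0..9 range, 52 + ord('7') − ord('0') = 59
'4': 0..9 range, 52 + ord('4') − ord('0') = 56
'J': A..Z range, ord('J') − ord('A') = 9
'B': A..Z range, ord('B') − ord('A') = 1
'v': a..z range, 26 + ord('v') − ord('a') = 47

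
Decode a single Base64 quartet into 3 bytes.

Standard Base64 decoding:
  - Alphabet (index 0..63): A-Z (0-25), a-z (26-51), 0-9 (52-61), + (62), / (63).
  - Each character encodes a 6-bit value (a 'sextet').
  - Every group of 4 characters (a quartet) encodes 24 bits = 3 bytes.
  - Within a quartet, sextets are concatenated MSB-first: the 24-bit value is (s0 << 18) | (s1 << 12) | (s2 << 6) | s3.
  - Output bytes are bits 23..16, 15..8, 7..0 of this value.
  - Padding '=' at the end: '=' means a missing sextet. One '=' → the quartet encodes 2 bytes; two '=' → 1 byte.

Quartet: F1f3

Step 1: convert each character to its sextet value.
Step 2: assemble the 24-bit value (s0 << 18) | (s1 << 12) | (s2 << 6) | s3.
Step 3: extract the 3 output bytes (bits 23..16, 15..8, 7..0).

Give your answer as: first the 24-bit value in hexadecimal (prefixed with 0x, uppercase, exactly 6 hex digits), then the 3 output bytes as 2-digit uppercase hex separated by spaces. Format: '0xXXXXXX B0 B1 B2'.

Sextets: F=5, 1=53, f=31, 3=55
24-bit: (5<<18) | (53<<12) | (31<<6) | 55
      = 0x140000 | 0x035000 | 0x0007C0 | 0x000037
      = 0x1757F7
Bytes: (v>>16)&0xFF=17, (v>>8)&0xFF=57, v&0xFF=F7

Answer: 0x1757F7 17 57 F7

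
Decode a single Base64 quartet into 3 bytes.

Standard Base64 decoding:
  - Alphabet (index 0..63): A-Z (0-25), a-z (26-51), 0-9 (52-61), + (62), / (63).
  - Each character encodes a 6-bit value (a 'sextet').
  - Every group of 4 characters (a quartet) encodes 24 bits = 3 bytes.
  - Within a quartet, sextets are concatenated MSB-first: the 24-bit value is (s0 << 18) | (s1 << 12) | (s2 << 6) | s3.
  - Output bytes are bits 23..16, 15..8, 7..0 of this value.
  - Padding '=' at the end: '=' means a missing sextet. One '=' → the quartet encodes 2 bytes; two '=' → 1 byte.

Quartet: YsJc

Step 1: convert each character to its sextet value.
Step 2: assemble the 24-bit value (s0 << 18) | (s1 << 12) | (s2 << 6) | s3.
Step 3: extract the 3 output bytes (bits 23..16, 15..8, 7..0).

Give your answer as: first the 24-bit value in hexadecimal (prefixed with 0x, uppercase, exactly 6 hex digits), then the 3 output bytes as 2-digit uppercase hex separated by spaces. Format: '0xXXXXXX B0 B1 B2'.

Sextets: Y=24, s=44, J=9, c=28
24-bit: (24<<18) | (44<<12) | (9<<6) | 28
      = 0x600000 | 0x02C000 | 0x000240 | 0x00001C
      = 0x62C25C
Bytes: (v>>16)&0xFF=62, (v>>8)&0xFF=C2, v&0xFF=5C

Answer: 0x62C25C 62 C2 5C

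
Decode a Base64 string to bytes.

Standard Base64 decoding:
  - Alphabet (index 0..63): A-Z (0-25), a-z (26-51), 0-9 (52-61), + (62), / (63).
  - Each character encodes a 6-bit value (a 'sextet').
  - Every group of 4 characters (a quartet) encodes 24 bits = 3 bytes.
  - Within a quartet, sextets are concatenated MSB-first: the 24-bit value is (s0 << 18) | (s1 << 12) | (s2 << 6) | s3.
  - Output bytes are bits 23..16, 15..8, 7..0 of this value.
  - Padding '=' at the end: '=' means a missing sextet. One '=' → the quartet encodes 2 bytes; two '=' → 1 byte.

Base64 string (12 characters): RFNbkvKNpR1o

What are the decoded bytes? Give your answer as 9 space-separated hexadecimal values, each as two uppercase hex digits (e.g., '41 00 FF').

Answer: 44 53 5B 92 F2 8D A5 1D 68

Derivation:
After char 0 ('R'=17): chars_in_quartet=1 acc=0x11 bytes_emitted=0
After char 1 ('F'=5): chars_in_quartet=2 acc=0x445 bytes_emitted=0
After char 2 ('N'=13): chars_in_quartet=3 acc=0x1114D bytes_emitted=0
After char 3 ('b'=27): chars_in_quartet=4 acc=0x44535B -> emit 44 53 5B, reset; bytes_emitted=3
After char 4 ('k'=36): chars_in_quartet=1 acc=0x24 bytes_emitted=3
After char 5 ('v'=47): chars_in_quartet=2 acc=0x92F bytes_emitted=3
After char 6 ('K'=10): chars_in_quartet=3 acc=0x24BCA bytes_emitted=3
After char 7 ('N'=13): chars_in_quartet=4 acc=0x92F28D -> emit 92 F2 8D, reset; bytes_emitted=6
After char 8 ('p'=41): chars_in_quartet=1 acc=0x29 bytes_emitted=6
After char 9 ('R'=17): chars_in_quartet=2 acc=0xA51 bytes_emitted=6
After char 10 ('1'=53): chars_in_quartet=3 acc=0x29475 bytes_emitted=6
After char 11 ('o'=40): chars_in_quartet=4 acc=0xA51D68 -> emit A5 1D 68, reset; bytes_emitted=9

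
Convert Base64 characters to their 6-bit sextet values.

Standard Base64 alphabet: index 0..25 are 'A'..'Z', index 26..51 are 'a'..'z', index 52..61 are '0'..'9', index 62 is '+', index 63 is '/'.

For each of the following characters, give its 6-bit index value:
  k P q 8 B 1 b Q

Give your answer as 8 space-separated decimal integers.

Answer: 36 15 42 60 1 53 27 16

Derivation:
'k': a..z range, 26 + ord('k') − ord('a') = 36
'P': A..Z range, ord('P') − ord('A') = 15
'q': a..z range, 26 + ord('q') − ord('a') = 42
'8': 0..9 range, 52 + ord('8') − ord('0') = 60
'B': A..Z range, ord('B') − ord('A') = 1
'1': 0..9 range, 52 + ord('1') − ord('0') = 53
'b': a..z range, 26 + ord('b') − ord('a') = 27
'Q': A..Z range, ord('Q') − ord('A') = 16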